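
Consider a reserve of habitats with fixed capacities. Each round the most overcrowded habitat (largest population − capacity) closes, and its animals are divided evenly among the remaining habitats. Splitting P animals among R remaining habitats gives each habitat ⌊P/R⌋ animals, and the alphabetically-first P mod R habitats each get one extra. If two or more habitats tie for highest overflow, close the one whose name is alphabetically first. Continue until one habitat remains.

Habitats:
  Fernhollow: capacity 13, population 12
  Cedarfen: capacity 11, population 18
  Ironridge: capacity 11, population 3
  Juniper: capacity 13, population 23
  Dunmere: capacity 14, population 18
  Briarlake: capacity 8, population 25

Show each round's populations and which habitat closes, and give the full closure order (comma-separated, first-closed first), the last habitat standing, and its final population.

Round 1: Briarlake=25 Cedarfen=18 Dunmere=18 Fernhollow=12 Ironridge=3 Juniper=23 → close Briarlake (overflow 17)
  25÷5 = 5 each, +1 to first 0
Round 2: Cedarfen=23 Dunmere=23 Fernhollow=17 Ironridge=8 Juniper=28 → close Juniper (overflow 15)
  28÷4 = 7 each, +1 to first 0
Round 3: Cedarfen=30 Dunmere=30 Fernhollow=24 Ironridge=15 → close Cedarfen (overflow 19)
  30÷3 = 10 each, +1 to first 0
Round 4: Dunmere=40 Fernhollow=34 Ironridge=25 → close Dunmere (overflow 26)
  40÷2 = 20 each, +1 to first 0
Round 5: Fernhollow=54 Ironridge=45 → close Fernhollow (overflow 41)
  54÷1 = 54 each, +1 to first 0

Closure order: Briarlake, Juniper, Cedarfen, Dunmere, Fernhollow
Last habitat: Ironridge with 99 animals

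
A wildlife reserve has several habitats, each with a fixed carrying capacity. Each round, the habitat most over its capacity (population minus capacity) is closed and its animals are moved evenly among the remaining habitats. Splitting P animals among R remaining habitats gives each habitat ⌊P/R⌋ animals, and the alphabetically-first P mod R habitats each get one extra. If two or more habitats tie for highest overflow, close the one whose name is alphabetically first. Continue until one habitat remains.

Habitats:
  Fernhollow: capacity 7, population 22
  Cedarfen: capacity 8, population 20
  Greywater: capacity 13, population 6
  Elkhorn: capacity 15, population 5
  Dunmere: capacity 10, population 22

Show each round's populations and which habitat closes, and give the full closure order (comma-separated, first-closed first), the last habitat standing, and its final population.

Closure order: Fernhollow, Cedarfen, Dunmere, Greywater
Last habitat: Elkhorn with 75 animals

Round 1: Cedarfen=20 Dunmere=22 Elkhorn=5 Fernhollow=22 Greywater=6 → close Fernhollow (overflow 15)
  22÷4 = 5 each, +1 to first 2
Round 2: Cedarfen=26 Dunmere=28 Elkhorn=10 Greywater=11 → close Cedarfen (overflow 18)
  26÷3 = 8 each, +1 to first 2
Round 3: Dunmere=37 Elkhorn=19 Greywater=19 → close Dunmere (overflow 27)
  37÷2 = 18 each, +1 to first 1
Round 4: Elkhorn=38 Greywater=37 → close Greywater (overflow 24)
  37÷1 = 37 each, +1 to first 0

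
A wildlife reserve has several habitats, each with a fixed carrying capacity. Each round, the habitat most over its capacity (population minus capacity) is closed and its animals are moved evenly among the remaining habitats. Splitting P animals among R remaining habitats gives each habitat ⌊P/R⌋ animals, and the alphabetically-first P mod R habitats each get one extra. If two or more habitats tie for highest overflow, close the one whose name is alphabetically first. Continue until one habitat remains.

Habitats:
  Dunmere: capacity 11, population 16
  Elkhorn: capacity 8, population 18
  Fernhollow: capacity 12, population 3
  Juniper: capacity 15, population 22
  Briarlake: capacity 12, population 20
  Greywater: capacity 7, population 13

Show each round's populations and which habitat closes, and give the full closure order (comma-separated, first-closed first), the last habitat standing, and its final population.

Round 1: Briarlake=20 Dunmere=16 Elkhorn=18 Fernhollow=3 Greywater=13 Juniper=22 → close Elkhorn (overflow 10)
  18÷5 = 3 each, +1 to first 3
Round 2: Briarlake=24 Dunmere=20 Fernhollow=7 Greywater=16 Juniper=25 → close Briarlake (overflow 12)
  24÷4 = 6 each, +1 to first 0
Round 3: Dunmere=26 Fernhollow=13 Greywater=22 Juniper=31 → close Juniper (overflow 16)
  31÷3 = 10 each, +1 to first 1
Round 4: Dunmere=37 Fernhollow=23 Greywater=32 → close Dunmere (overflow 26)
  37÷2 = 18 each, +1 to first 1
Round 5: Fernhollow=42 Greywater=50 → close Greywater (overflow 43)
  50÷1 = 50 each, +1 to first 0

Closure order: Elkhorn, Briarlake, Juniper, Dunmere, Greywater
Last habitat: Fernhollow with 92 animals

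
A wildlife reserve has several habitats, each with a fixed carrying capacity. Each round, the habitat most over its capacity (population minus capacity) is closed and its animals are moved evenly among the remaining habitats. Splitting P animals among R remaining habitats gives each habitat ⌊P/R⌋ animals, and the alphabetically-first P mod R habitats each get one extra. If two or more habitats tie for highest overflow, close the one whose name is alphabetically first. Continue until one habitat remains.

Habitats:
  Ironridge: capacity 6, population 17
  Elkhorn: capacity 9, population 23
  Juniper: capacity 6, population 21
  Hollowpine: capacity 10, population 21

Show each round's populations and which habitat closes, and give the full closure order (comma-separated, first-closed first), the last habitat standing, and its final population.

Round 1: Elkhorn=23 Hollowpine=21 Ironridge=17 Juniper=21 → close Juniper (overflow 15)
  21÷3 = 7 each, +1 to first 0
Round 2: Elkhorn=30 Hollowpine=28 Ironridge=24 → close Elkhorn (overflow 21)
  30÷2 = 15 each, +1 to first 0
Round 3: Hollowpine=43 Ironridge=39 → close Hollowpine (overflow 33)
  43÷1 = 43 each, +1 to first 0

Closure order: Juniper, Elkhorn, Hollowpine
Last habitat: Ironridge with 82 animals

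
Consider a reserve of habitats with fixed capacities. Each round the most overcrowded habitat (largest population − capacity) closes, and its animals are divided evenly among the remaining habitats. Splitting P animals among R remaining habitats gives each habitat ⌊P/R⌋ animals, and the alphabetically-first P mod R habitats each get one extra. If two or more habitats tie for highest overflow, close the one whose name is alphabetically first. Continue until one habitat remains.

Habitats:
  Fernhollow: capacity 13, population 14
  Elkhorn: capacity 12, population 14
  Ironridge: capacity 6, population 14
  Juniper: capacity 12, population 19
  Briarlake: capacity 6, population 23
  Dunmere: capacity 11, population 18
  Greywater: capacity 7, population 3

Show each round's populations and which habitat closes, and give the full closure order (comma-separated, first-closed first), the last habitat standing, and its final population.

Closure order: Briarlake, Ironridge, Dunmere, Juniper, Elkhorn, Fernhollow
Last habitat: Greywater with 105 animals

Round 1: Briarlake=23 Dunmere=18 Elkhorn=14 Fernhollow=14 Greywater=3 Ironridge=14 Juniper=19 → close Briarlake (overflow 17)
  23÷6 = 3 each, +1 to first 5
Round 2: Dunmere=22 Elkhorn=18 Fernhollow=18 Greywater=7 Ironridge=18 Juniper=22 → close Ironridge (overflow 12)
  18÷5 = 3 each, +1 to first 3
Round 3: Dunmere=26 Elkhorn=22 Fernhollow=22 Greywater=10 Juniper=25 → close Dunmere (overflow 15)
  26÷4 = 6 each, +1 to first 2
Round 4: Elkhorn=29 Fernhollow=29 Greywater=16 Juniper=31 → close Juniper (overflow 19)
  31÷3 = 10 each, +1 to first 1
Round 5: Elkhorn=40 Fernhollow=39 Greywater=26 → close Elkhorn (overflow 28)
  40÷2 = 20 each, +1 to first 0
Round 6: Fernhollow=59 Greywater=46 → close Fernhollow (overflow 46)
  59÷1 = 59 each, +1 to first 0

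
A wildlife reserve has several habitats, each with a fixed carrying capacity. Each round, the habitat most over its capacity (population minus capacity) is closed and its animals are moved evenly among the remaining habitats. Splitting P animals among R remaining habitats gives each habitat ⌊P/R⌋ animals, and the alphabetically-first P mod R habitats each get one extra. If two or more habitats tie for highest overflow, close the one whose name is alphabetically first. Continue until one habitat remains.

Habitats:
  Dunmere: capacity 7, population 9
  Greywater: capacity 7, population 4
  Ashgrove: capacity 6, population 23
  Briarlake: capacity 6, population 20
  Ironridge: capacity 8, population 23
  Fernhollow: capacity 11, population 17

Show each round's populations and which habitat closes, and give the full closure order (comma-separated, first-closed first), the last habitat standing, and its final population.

Round 1: Ashgrove=23 Briarlake=20 Dunmere=9 Fernhollow=17 Greywater=4 Ironridge=23 → close Ashgrove (overflow 17)
  23÷5 = 4 each, +1 to first 3
Round 2: Briarlake=25 Dunmere=14 Fernhollow=22 Greywater=8 Ironridge=27 → close Briarlake (overflow 19)
  25÷4 = 6 each, +1 to first 1
Round 3: Dunmere=21 Fernhollow=28 Greywater=14 Ironridge=33 → close Ironridge (overflow 25)
  33÷3 = 11 each, +1 to first 0
Round 4: Dunmere=32 Fernhollow=39 Greywater=25 → close Fernhollow (overflow 28)
  39÷2 = 19 each, +1 to first 1
Round 5: Dunmere=52 Greywater=44 → close Dunmere (overflow 45)
  52÷1 = 52 each, +1 to first 0

Closure order: Ashgrove, Briarlake, Ironridge, Fernhollow, Dunmere
Last habitat: Greywater with 96 animals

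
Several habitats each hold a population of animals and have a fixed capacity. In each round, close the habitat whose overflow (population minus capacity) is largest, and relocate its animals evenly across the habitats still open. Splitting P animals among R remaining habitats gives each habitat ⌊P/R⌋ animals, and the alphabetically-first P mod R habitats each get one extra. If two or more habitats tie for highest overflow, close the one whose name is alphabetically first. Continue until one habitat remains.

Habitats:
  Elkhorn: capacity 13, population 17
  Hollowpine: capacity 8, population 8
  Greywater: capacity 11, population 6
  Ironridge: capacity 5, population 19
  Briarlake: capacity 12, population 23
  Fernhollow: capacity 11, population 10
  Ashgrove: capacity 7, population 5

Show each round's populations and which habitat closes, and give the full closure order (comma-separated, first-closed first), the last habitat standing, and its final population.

Closure order: Ironridge, Briarlake, Elkhorn, Ashgrove, Fernhollow, Hollowpine
Last habitat: Greywater with 88 animals

Round 1: Ashgrove=5 Briarlake=23 Elkhorn=17 Fernhollow=10 Greywater=6 Hollowpine=8 Ironridge=19 → close Ironridge (overflow 14)
  19÷6 = 3 each, +1 to first 1
Round 2: Ashgrove=9 Briarlake=26 Elkhorn=20 Fernhollow=13 Greywater=9 Hollowpine=11 → close Briarlake (overflow 14)
  26÷5 = 5 each, +1 to first 1
Round 3: Ashgrove=15 Elkhorn=25 Fernhollow=18 Greywater=14 Hollowpine=16 → close Elkhorn (overflow 12)
  25÷4 = 6 each, +1 to first 1
Round 4: Ashgrove=22 Fernhollow=24 Greywater=20 Hollowpine=22 → close Ashgrove (overflow 15)
  22÷3 = 7 each, +1 to first 1
Round 5: Fernhollow=32 Greywater=27 Hollowpine=29 → close Fernhollow (overflow 21)
  32÷2 = 16 each, +1 to first 0
Round 6: Greywater=43 Hollowpine=45 → close Hollowpine (overflow 37)
  45÷1 = 45 each, +1 to first 0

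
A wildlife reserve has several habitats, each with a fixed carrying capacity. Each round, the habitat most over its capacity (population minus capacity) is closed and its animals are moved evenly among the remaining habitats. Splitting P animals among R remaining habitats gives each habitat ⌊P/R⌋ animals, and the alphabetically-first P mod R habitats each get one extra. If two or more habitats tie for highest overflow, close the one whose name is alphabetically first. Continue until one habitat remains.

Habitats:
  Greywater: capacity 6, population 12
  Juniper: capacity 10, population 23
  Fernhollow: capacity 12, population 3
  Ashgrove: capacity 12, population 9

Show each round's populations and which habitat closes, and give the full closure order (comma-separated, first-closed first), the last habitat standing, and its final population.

Closure order: Juniper, Greywater, Ashgrove
Last habitat: Fernhollow with 47 animals

Round 1: Ashgrove=9 Fernhollow=3 Greywater=12 Juniper=23 → close Juniper (overflow 13)
  23÷3 = 7 each, +1 to first 2
Round 2: Ashgrove=17 Fernhollow=11 Greywater=19 → close Greywater (overflow 13)
  19÷2 = 9 each, +1 to first 1
Round 3: Ashgrove=27 Fernhollow=20 → close Ashgrove (overflow 15)
  27÷1 = 27 each, +1 to first 0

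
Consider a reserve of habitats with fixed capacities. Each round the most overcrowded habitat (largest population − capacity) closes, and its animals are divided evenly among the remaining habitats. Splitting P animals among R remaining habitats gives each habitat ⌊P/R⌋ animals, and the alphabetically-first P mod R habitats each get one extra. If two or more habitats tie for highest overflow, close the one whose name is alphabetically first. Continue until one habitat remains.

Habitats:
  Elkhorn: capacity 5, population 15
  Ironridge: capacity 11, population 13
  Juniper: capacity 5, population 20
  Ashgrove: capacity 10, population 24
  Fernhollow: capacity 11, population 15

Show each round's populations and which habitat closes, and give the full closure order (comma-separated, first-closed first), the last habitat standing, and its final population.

Closure order: Juniper, Ashgrove, Elkhorn, Fernhollow
Last habitat: Ironridge with 87 animals

Round 1: Ashgrove=24 Elkhorn=15 Fernhollow=15 Ironridge=13 Juniper=20 → close Juniper (overflow 15)
  20÷4 = 5 each, +1 to first 0
Round 2: Ashgrove=29 Elkhorn=20 Fernhollow=20 Ironridge=18 → close Ashgrove (overflow 19)
  29÷3 = 9 each, +1 to first 2
Round 3: Elkhorn=30 Fernhollow=30 Ironridge=27 → close Elkhorn (overflow 25)
  30÷2 = 15 each, +1 to first 0
Round 4: Fernhollow=45 Ironridge=42 → close Fernhollow (overflow 34)
  45÷1 = 45 each, +1 to first 0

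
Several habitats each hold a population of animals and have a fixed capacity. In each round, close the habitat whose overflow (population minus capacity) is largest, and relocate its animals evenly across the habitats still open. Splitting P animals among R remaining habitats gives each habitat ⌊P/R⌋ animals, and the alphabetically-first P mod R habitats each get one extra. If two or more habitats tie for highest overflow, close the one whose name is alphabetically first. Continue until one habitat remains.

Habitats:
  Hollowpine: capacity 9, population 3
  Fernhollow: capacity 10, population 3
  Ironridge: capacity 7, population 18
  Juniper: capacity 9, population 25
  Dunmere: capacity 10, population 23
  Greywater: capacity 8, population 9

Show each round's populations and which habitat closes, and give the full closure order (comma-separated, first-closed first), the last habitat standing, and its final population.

Closure order: Juniper, Dunmere, Ironridge, Greywater, Fernhollow
Last habitat: Hollowpine with 81 animals

Round 1: Dunmere=23 Fernhollow=3 Greywater=9 Hollowpine=3 Ironridge=18 Juniper=25 → close Juniper (overflow 16)
  25÷5 = 5 each, +1 to first 0
Round 2: Dunmere=28 Fernhollow=8 Greywater=14 Hollowpine=8 Ironridge=23 → close Dunmere (overflow 18)
  28÷4 = 7 each, +1 to first 0
Round 3: Fernhollow=15 Greywater=21 Hollowpine=15 Ironridge=30 → close Ironridge (overflow 23)
  30÷3 = 10 each, +1 to first 0
Round 4: Fernhollow=25 Greywater=31 Hollowpine=25 → close Greywater (overflow 23)
  31÷2 = 15 each, +1 to first 1
Round 5: Fernhollow=41 Hollowpine=40 → close Fernhollow (overflow 31)
  41÷1 = 41 each, +1 to first 0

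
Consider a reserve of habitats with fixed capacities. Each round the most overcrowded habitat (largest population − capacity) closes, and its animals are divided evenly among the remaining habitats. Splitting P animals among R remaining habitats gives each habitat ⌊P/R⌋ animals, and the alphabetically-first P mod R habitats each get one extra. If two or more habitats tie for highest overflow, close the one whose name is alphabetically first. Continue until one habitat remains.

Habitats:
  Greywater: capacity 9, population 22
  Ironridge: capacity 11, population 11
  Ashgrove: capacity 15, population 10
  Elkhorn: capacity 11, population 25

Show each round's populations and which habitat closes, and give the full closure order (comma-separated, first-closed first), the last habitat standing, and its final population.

Closure order: Elkhorn, Greywater, Ironridge
Last habitat: Ashgrove with 68 animals

Round 1: Ashgrove=10 Elkhorn=25 Greywater=22 Ironridge=11 → close Elkhorn (overflow 14)
  25÷3 = 8 each, +1 to first 1
Round 2: Ashgrove=19 Greywater=30 Ironridge=19 → close Greywater (overflow 21)
  30÷2 = 15 each, +1 to first 0
Round 3: Ashgrove=34 Ironridge=34 → close Ironridge (overflow 23)
  34÷1 = 34 each, +1 to first 0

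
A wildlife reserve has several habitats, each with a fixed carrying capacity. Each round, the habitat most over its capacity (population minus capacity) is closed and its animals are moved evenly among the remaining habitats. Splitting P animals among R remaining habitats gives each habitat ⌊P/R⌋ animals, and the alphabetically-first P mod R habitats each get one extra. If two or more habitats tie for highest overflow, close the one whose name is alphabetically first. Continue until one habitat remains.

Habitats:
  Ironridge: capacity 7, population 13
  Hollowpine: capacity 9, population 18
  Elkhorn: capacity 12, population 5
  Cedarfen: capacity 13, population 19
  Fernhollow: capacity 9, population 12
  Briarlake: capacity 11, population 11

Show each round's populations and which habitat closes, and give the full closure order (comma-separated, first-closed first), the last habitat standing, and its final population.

Closure order: Hollowpine, Cedarfen, Ironridge, Fernhollow, Briarlake
Last habitat: Elkhorn with 78 animals

Round 1: Briarlake=11 Cedarfen=19 Elkhorn=5 Fernhollow=12 Hollowpine=18 Ironridge=13 → close Hollowpine (overflow 9)
  18÷5 = 3 each, +1 to first 3
Round 2: Briarlake=15 Cedarfen=23 Elkhorn=9 Fernhollow=15 Ironridge=16 → close Cedarfen (overflow 10)
  23÷4 = 5 each, +1 to first 3
Round 3: Briarlake=21 Elkhorn=15 Fernhollow=21 Ironridge=21 → close Ironridge (overflow 14)
  21÷3 = 7 each, +1 to first 0
Round 4: Briarlake=28 Elkhorn=22 Fernhollow=28 → close Fernhollow (overflow 19)
  28÷2 = 14 each, +1 to first 0
Round 5: Briarlake=42 Elkhorn=36 → close Briarlake (overflow 31)
  42÷1 = 42 each, +1 to first 0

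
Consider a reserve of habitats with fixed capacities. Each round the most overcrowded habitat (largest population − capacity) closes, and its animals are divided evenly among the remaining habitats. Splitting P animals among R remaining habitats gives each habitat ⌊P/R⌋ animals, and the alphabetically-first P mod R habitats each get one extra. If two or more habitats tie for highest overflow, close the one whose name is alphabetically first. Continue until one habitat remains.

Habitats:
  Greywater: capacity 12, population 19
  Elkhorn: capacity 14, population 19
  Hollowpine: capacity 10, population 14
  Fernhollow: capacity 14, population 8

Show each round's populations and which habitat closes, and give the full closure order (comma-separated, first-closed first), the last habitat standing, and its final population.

Round 1: Elkhorn=19 Fernhollow=8 Greywater=19 Hollowpine=14 → close Greywater (overflow 7)
  19÷3 = 6 each, +1 to first 1
Round 2: Elkhorn=26 Fernhollow=14 Hollowpine=20 → close Elkhorn (overflow 12)
  26÷2 = 13 each, +1 to first 0
Round 3: Fernhollow=27 Hollowpine=33 → close Hollowpine (overflow 23)
  33÷1 = 33 each, +1 to first 0

Closure order: Greywater, Elkhorn, Hollowpine
Last habitat: Fernhollow with 60 animals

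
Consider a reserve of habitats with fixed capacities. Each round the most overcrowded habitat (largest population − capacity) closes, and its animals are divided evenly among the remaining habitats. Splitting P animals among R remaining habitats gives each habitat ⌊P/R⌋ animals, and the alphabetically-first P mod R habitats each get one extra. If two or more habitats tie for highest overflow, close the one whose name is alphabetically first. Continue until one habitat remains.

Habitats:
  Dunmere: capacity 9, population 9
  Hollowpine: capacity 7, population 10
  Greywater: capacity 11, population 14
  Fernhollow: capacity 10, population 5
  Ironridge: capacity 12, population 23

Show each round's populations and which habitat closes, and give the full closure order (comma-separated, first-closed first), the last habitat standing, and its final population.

Round 1: Dunmere=9 Fernhollow=5 Greywater=14 Hollowpine=10 Ironridge=23 → close Ironridge (overflow 11)
  23÷4 = 5 each, +1 to first 3
Round 2: Dunmere=15 Fernhollow=11 Greywater=20 Hollowpine=15 → close Greywater (overflow 9)
  20÷3 = 6 each, +1 to first 2
Round 3: Dunmere=22 Fernhollow=18 Hollowpine=21 → close Hollowpine (overflow 14)
  21÷2 = 10 each, +1 to first 1
Round 4: Dunmere=33 Fernhollow=28 → close Dunmere (overflow 24)
  33÷1 = 33 each, +1 to first 0

Closure order: Ironridge, Greywater, Hollowpine, Dunmere
Last habitat: Fernhollow with 61 animals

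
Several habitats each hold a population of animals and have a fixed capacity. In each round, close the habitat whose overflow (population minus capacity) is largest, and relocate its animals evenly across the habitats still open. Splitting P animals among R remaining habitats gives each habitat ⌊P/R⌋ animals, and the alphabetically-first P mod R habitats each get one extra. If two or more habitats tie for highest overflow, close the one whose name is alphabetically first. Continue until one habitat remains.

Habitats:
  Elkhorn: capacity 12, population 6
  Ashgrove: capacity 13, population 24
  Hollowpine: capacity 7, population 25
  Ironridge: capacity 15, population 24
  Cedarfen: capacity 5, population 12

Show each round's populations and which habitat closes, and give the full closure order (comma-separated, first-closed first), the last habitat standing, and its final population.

Closure order: Hollowpine, Ashgrove, Ironridge, Cedarfen
Last habitat: Elkhorn with 91 animals

Round 1: Ashgrove=24 Cedarfen=12 Elkhorn=6 Hollowpine=25 Ironridge=24 → close Hollowpine (overflow 18)
  25÷4 = 6 each, +1 to first 1
Round 2: Ashgrove=31 Cedarfen=18 Elkhorn=12 Ironridge=30 → close Ashgrove (overflow 18)
  31÷3 = 10 each, +1 to first 1
Round 3: Cedarfen=29 Elkhorn=22 Ironridge=40 → close Ironridge (overflow 25)
  40÷2 = 20 each, +1 to first 0
Round 4: Cedarfen=49 Elkhorn=42 → close Cedarfen (overflow 44)
  49÷1 = 49 each, +1 to first 0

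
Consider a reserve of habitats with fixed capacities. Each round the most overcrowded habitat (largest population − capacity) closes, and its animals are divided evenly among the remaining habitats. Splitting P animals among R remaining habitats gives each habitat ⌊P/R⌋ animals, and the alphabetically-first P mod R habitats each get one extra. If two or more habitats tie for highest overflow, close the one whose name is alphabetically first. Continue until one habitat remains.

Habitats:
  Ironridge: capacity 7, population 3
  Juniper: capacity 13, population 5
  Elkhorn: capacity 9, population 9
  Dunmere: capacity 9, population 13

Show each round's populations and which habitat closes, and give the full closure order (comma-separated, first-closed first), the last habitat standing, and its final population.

Closure order: Dunmere, Elkhorn, Ironridge
Last habitat: Juniper with 30 animals

Round 1: Dunmere=13 Elkhorn=9 Ironridge=3 Juniper=5 → close Dunmere (overflow 4)
  13÷3 = 4 each, +1 to first 1
Round 2: Elkhorn=14 Ironridge=7 Juniper=9 → close Elkhorn (overflow 5)
  14÷2 = 7 each, +1 to first 0
Round 3: Ironridge=14 Juniper=16 → close Ironridge (overflow 7)
  14÷1 = 14 each, +1 to first 0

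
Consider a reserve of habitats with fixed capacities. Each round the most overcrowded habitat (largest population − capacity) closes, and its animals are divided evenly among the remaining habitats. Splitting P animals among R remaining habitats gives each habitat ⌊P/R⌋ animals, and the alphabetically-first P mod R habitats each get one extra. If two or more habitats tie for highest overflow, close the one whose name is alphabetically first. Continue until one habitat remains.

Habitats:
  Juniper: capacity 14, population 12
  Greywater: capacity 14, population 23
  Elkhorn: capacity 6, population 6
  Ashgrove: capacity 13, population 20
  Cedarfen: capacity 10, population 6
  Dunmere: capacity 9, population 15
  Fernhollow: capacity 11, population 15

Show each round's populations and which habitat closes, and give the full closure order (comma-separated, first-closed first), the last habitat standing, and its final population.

Round 1: Ashgrove=20 Cedarfen=6 Dunmere=15 Elkhorn=6 Fernhollow=15 Greywater=23 Juniper=12 → close Greywater (overflow 9)
  23÷6 = 3 each, +1 to first 5
Round 2: Ashgrove=24 Cedarfen=10 Dunmere=19 Elkhorn=10 Fernhollow=19 Juniper=15 → close Ashgrove (overflow 11)
  24÷5 = 4 each, +1 to first 4
Round 3: Cedarfen=15 Dunmere=24 Elkhorn=15 Fernhollow=24 Juniper=19 → close Dunmere (overflow 15)
  24÷4 = 6 each, +1 to first 0
Round 4: Cedarfen=21 Elkhorn=21 Fernhollow=30 Juniper=25 → close Fernhollow (overflow 19)
  30÷3 = 10 each, +1 to first 0
Round 5: Cedarfen=31 Elkhorn=31 Juniper=35 → close Elkhorn (overflow 25)
  31÷2 = 15 each, +1 to first 1
Round 6: Cedarfen=47 Juniper=50 → close Cedarfen (overflow 37)
  47÷1 = 47 each, +1 to first 0

Closure order: Greywater, Ashgrove, Dunmere, Fernhollow, Elkhorn, Cedarfen
Last habitat: Juniper with 97 animals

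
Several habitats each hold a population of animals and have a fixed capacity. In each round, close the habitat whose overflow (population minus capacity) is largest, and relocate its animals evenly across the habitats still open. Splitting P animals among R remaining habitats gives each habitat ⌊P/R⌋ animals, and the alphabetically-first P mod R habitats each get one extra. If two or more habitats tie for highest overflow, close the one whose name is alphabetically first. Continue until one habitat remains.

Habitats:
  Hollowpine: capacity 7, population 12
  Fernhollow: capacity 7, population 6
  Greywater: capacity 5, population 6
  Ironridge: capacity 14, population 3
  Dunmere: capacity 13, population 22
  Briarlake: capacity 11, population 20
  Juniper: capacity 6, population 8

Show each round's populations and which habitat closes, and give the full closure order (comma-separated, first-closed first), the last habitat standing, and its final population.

Round 1: Briarlake=20 Dunmere=22 Fernhollow=6 Greywater=6 Hollowpine=12 Ironridge=3 Juniper=8 → close Briarlake (overflow 9)
  20÷6 = 3 each, +1 to first 2
Round 2: Dunmere=26 Fernhollow=10 Greywater=9 Hollowpine=15 Ironridge=6 Juniper=11 → close Dunmere (overflow 13)
  26÷5 = 5 each, +1 to first 1
Round 3: Fernhollow=16 Greywater=14 Hollowpine=20 Ironridge=11 Juniper=16 → close Hollowpine (overflow 13)
  20÷4 = 5 each, +1 to first 0
Round 4: Fernhollow=21 Greywater=19 Ironridge=16 Juniper=21 → close Juniper (overflow 15)
  21÷3 = 7 each, +1 to first 0
Round 5: Fernhollow=28 Greywater=26 Ironridge=23 → close Fernhollow (overflow 21)
  28÷2 = 14 each, +1 to first 0
Round 6: Greywater=40 Ironridge=37 → close Greywater (overflow 35)
  40÷1 = 40 each, +1 to first 0

Closure order: Briarlake, Dunmere, Hollowpine, Juniper, Fernhollow, Greywater
Last habitat: Ironridge with 77 animals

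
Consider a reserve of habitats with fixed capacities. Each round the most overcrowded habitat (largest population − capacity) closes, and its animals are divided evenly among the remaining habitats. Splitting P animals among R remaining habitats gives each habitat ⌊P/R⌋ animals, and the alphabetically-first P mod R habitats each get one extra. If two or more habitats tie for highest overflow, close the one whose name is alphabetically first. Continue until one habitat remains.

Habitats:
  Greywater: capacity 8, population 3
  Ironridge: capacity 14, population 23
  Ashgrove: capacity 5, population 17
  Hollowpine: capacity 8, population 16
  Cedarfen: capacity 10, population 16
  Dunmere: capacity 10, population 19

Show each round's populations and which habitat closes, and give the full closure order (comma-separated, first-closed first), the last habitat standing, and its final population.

Closure order: Ashgrove, Dunmere, Hollowpine, Cedarfen, Ironridge
Last habitat: Greywater with 94 animals

Round 1: Ashgrove=17 Cedarfen=16 Dunmere=19 Greywater=3 Hollowpine=16 Ironridge=23 → close Ashgrove (overflow 12)
  17÷5 = 3 each, +1 to first 2
Round 2: Cedarfen=20 Dunmere=23 Greywater=6 Hollowpine=19 Ironridge=26 → close Dunmere (overflow 13)
  23÷4 = 5 each, +1 to first 3
Round 3: Cedarfen=26 Greywater=12 Hollowpine=25 Ironridge=31 → close Hollowpine (overflow 17)
  25÷3 = 8 each, +1 to first 1
Round 4: Cedarfen=35 Greywater=20 Ironridge=39 → close Cedarfen (overflow 25)
  35÷2 = 17 each, +1 to first 1
Round 5: Greywater=38 Ironridge=56 → close Ironridge (overflow 42)
  56÷1 = 56 each, +1 to first 0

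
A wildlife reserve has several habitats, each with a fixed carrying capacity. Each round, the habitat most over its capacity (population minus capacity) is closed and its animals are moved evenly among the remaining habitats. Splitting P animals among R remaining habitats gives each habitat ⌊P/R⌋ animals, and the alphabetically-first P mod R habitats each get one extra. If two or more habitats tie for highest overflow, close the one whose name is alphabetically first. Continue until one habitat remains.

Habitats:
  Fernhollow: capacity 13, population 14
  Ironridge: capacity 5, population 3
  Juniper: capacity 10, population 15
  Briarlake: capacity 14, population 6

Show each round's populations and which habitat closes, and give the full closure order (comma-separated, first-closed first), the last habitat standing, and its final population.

Round 1: Briarlake=6 Fernhollow=14 Ironridge=3 Juniper=15 → close Juniper (overflow 5)
  15÷3 = 5 each, +1 to first 0
Round 2: Briarlake=11 Fernhollow=19 Ironridge=8 → close Fernhollow (overflow 6)
  19÷2 = 9 each, +1 to first 1
Round 3: Briarlake=21 Ironridge=17 → close Ironridge (overflow 12)
  17÷1 = 17 each, +1 to first 0

Closure order: Juniper, Fernhollow, Ironridge
Last habitat: Briarlake with 38 animals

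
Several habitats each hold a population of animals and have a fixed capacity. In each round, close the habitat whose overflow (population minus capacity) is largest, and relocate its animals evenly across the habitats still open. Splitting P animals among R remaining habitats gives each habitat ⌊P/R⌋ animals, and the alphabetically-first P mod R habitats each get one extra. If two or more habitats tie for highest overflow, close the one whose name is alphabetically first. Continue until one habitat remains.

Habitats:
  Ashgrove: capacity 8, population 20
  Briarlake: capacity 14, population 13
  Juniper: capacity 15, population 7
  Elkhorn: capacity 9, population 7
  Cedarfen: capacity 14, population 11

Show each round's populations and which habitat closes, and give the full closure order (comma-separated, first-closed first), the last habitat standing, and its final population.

Closure order: Ashgrove, Briarlake, Elkhorn, Cedarfen
Last habitat: Juniper with 58 animals

Round 1: Ashgrove=20 Briarlake=13 Cedarfen=11 Elkhorn=7 Juniper=7 → close Ashgrove (overflow 12)
  20÷4 = 5 each, +1 to first 0
Round 2: Briarlake=18 Cedarfen=16 Elkhorn=12 Juniper=12 → close Briarlake (overflow 4)
  18÷3 = 6 each, +1 to first 0
Round 3: Cedarfen=22 Elkhorn=18 Juniper=18 → close Elkhorn (overflow 9)
  18÷2 = 9 each, +1 to first 0
Round 4: Cedarfen=31 Juniper=27 → close Cedarfen (overflow 17)
  31÷1 = 31 each, +1 to first 0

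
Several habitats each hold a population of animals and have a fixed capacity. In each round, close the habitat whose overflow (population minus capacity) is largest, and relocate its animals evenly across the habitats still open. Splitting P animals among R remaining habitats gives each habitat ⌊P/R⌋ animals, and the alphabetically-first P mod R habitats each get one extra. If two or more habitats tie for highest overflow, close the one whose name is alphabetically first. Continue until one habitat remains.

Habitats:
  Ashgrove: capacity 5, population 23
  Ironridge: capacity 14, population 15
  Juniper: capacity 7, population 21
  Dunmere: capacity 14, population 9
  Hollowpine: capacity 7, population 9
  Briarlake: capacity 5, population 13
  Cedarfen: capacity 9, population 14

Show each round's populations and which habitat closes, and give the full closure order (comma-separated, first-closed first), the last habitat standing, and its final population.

Closure order: Ashgrove, Juniper, Briarlake, Cedarfen, Hollowpine, Ironridge
Last habitat: Dunmere with 104 animals

Round 1: Ashgrove=23 Briarlake=13 Cedarfen=14 Dunmere=9 Hollowpine=9 Ironridge=15 Juniper=21 → close Ashgrove (overflow 18)
  23÷6 = 3 each, +1 to first 5
Round 2: Briarlake=17 Cedarfen=18 Dunmere=13 Hollowpine=13 Ironridge=19 Juniper=24 → close Juniper (overflow 17)
  24÷5 = 4 each, +1 to first 4
Round 3: Briarlake=22 Cedarfen=23 Dunmere=18 Hollowpine=18 Ironridge=23 → close Briarlake (overflow 17)
  22÷4 = 5 each, +1 to first 2
Round 4: Cedarfen=29 Dunmere=24 Hollowpine=23 Ironridge=28 → close Cedarfen (overflow 20)
  29÷3 = 9 each, +1 to first 2
Round 5: Dunmere=34 Hollowpine=33 Ironridge=37 → close Hollowpine (overflow 26)
  33÷2 = 16 each, +1 to first 1
Round 6: Dunmere=51 Ironridge=53 → close Ironridge (overflow 39)
  53÷1 = 53 each, +1 to first 0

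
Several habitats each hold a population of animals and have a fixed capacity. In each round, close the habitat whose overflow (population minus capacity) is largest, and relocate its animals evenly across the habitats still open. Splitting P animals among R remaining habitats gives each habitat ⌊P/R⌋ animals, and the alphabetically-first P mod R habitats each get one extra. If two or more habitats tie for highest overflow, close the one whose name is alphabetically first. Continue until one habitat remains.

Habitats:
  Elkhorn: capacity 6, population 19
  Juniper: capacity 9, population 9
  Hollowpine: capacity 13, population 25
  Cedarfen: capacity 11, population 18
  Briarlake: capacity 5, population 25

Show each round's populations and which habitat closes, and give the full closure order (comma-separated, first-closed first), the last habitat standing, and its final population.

Round 1: Briarlake=25 Cedarfen=18 Elkhorn=19 Hollowpine=25 Juniper=9 → close Briarlake (overflow 20)
  25÷4 = 6 each, +1 to first 1
Round 2: Cedarfen=25 Elkhorn=25 Hollowpine=31 Juniper=15 → close Elkhorn (overflow 19)
  25÷3 = 8 each, +1 to first 1
Round 3: Cedarfen=34 Hollowpine=39 Juniper=23 → close Hollowpine (overflow 26)
  39÷2 = 19 each, +1 to first 1
Round 4: Cedarfen=54 Juniper=42 → close Cedarfen (overflow 43)
  54÷1 = 54 each, +1 to first 0

Closure order: Briarlake, Elkhorn, Hollowpine, Cedarfen
Last habitat: Juniper with 96 animals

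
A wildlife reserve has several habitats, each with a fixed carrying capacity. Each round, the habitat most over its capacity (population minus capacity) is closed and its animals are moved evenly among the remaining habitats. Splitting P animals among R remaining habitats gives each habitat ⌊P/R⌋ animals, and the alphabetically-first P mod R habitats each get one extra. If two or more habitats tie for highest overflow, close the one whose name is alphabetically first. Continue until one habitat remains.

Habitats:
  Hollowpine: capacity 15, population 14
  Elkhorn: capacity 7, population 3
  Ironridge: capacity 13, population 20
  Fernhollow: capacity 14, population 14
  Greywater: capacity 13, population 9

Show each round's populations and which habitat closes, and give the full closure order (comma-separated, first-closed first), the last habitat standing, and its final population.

Closure order: Ironridge, Fernhollow, Hollowpine, Elkhorn
Last habitat: Greywater with 60 animals

Round 1: Elkhorn=3 Fernhollow=14 Greywater=9 Hollowpine=14 Ironridge=20 → close Ironridge (overflow 7)
  20÷4 = 5 each, +1 to first 0
Round 2: Elkhorn=8 Fernhollow=19 Greywater=14 Hollowpine=19 → close Fernhollow (overflow 5)
  19÷3 = 6 each, +1 to first 1
Round 3: Elkhorn=15 Greywater=20 Hollowpine=25 → close Hollowpine (overflow 10)
  25÷2 = 12 each, +1 to first 1
Round 4: Elkhorn=28 Greywater=32 → close Elkhorn (overflow 21)
  28÷1 = 28 each, +1 to first 0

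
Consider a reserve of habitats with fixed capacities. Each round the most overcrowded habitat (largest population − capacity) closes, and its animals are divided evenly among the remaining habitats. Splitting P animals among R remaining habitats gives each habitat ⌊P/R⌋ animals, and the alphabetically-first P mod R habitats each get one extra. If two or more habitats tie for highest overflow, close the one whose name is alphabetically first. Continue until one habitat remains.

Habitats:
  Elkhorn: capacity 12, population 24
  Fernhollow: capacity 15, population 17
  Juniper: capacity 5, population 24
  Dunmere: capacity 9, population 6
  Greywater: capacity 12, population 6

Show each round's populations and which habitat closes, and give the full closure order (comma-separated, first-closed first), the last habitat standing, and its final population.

Round 1: Dunmere=6 Elkhorn=24 Fernhollow=17 Greywater=6 Juniper=24 → close Juniper (overflow 19)
  24÷4 = 6 each, +1 to first 0
Round 2: Dunmere=12 Elkhorn=30 Fernhollow=23 Greywater=12 → close Elkhorn (overflow 18)
  30÷3 = 10 each, +1 to first 0
Round 3: Dunmere=22 Fernhollow=33 Greywater=22 → close Fernhollow (overflow 18)
  33÷2 = 16 each, +1 to first 1
Round 4: Dunmere=39 Greywater=38 → close Dunmere (overflow 30)
  39÷1 = 39 each, +1 to first 0

Closure order: Juniper, Elkhorn, Fernhollow, Dunmere
Last habitat: Greywater with 77 animals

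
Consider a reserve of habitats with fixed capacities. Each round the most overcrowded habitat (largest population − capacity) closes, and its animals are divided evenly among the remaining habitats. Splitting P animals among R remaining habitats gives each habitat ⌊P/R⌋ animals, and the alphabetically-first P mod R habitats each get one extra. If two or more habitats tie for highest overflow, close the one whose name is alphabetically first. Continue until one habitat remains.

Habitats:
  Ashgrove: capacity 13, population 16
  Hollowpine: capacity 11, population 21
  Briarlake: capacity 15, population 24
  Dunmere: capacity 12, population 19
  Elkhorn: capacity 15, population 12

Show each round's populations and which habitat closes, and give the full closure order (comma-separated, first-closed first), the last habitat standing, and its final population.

Round 1: Ashgrove=16 Briarlake=24 Dunmere=19 Elkhorn=12 Hollowpine=21 → close Hollowpine (overflow 10)
  21÷4 = 5 each, +1 to first 1
Round 2: Ashgrove=22 Briarlake=29 Dunmere=24 Elkhorn=17 → close Briarlake (overflow 14)
  29÷3 = 9 each, +1 to first 2
Round 3: Ashgrove=32 Dunmere=34 Elkhorn=26 → close Dunmere (overflow 22)
  34÷2 = 17 each, +1 to first 0
Round 4: Ashgrove=49 Elkhorn=43 → close Ashgrove (overflow 36)
  49÷1 = 49 each, +1 to first 0

Closure order: Hollowpine, Briarlake, Dunmere, Ashgrove
Last habitat: Elkhorn with 92 animals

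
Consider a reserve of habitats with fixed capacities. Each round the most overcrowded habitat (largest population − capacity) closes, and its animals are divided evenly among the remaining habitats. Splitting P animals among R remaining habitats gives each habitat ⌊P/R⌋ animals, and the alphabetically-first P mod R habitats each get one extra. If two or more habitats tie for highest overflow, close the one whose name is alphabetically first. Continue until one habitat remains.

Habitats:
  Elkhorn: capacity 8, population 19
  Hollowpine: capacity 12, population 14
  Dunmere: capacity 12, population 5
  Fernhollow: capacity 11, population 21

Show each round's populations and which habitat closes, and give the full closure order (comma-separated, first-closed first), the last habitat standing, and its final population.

Closure order: Elkhorn, Fernhollow, Hollowpine
Last habitat: Dunmere with 59 animals

Round 1: Dunmere=5 Elkhorn=19 Fernhollow=21 Hollowpine=14 → close Elkhorn (overflow 11)
  19÷3 = 6 each, +1 to first 1
Round 2: Dunmere=12 Fernhollow=27 Hollowpine=20 → close Fernhollow (overflow 16)
  27÷2 = 13 each, +1 to first 1
Round 3: Dunmere=26 Hollowpine=33 → close Hollowpine (overflow 21)
  33÷1 = 33 each, +1 to first 0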